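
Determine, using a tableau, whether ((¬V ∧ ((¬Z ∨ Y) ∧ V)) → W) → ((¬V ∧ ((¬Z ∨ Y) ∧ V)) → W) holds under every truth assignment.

Assume the negation and expand:
Initial set: {F (((¬V ∧ ((¬Z ∨ Y) ∧ V)) → W) → ((¬V ∧ ((¬Z ∨ Y) ∧ V)) → W))}.
F (((¬V ∧ ((¬Z ∨ Y) ∧ V)) → W) → ((¬V ∧ ((¬Z ∨ Y) ∧ V)) → W)): α-rule — add T ((¬V ∧ ((¬Z ∨ Y) ∧ V)) → W), F ((¬V ∧ ((¬Z ∨ Y) ∧ V)) → W).
F ((¬V ∧ ((¬Z ∨ Y) ∧ V)) → W): α-rule — add T (¬V ∧ ((¬Z ∨ Y) ∧ V)), F W.
T (¬V ∧ ((¬Z ∨ Y) ∧ V)): α-rule — add T ¬V, T ((¬Z ∨ Y) ∧ V).
T ((¬Z ∨ Y) ∧ V): α-rule — add T (¬Z ∨ Y), T V.
× closes — contains both V and ¬V.
All 1 branch closes.
Every branch closed, so the negation is unsatisfiable and the formula is valid.

Valid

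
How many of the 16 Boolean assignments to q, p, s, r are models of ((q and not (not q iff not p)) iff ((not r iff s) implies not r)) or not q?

Initial set: {(((q and not (not q iff not p)) iff ((not r iff s) implies not r)) or not q)}.
(((q and not (not q iff not p)) iff ((not r iff s) implies not r)) or not q): β-rule — branch into ((q and not (not q iff not p)) iff ((not r iff s) implies not r))  //  not q.
  branch 1 (add ((q and not (not q iff not p)) iff ((not r iff s) implies not r))):
    ((q and not (not q iff not p)) iff ((not r iff s) implies not r)): β-rule — branch into (q and not (not q iff not p)), ((not r iff s) implies not r)  //  not (q and not (not q iff not p)), not ((not r iff s) implies not r).
      branch 1.1 (add (q and not (not q iff not p)), ((not r iff s) implies not r)):
        (q and not (not q iff not p)): α-rule — add q, not (not q iff not p).
        ((not r iff s) implies not r): β-rule — branch into not (not r iff s)  //  not r.
          branch 1.1.1 (add not (not r iff s)):
            not (not q iff not p): β-rule — branch into not q, not not p  //  not not q, not p.
              branch 1.1.1.1 (add not q, not not p):
                × closes — contains both q and not q.
              branch 1.1.1.2 (add not not q, not p):
                not (not r iff s): β-rule — branch into not r, not s  //  not not r, s.
                  branch 1.1.1.2.1 (add not r, not s):
                    ○ open, literals {p=false, q=true, r=false, s=false}.
                  branch 1.1.1.2.2 (add not not r, s):
                    ○ open, literals {p=false, q=true, r=true, s=true}.
          branch 1.1.2 (add not r):
            not (not q iff not p): β-rule — branch into not q, not not p  //  not not q, not p.
              branch 1.1.2.1 (add not q, not not p):
                × closes — contains both q and not q.
              branch 1.1.2.2 (add not not q, not p):
                ○ open, literals {p=false, q=true, r=false}.
      branch 1.2 (add not (q and not (not q iff not p)), not ((not r iff s) implies not r)):
        not ((not r iff s) implies not r): α-rule — add (not r iff s), not not r.
        not (q and not (not q iff not p)): β-rule — branch into not q  //  not not (not q iff not p).
          branch 1.2.1 (add not q):
            (not r iff s): β-rule — branch into not r, s  //  not not r, not s.
              branch 1.2.1.1 (add not r, s):
                × closes — contains both r and not r.
              branch 1.2.1.2 (add not not r, not s):
                ○ open, literals {q=false, r=true, s=false}.
          branch 1.2.2 (add not not (not q iff not p)):
            (not r iff s): β-rule — branch into not r, s  //  not not r, not s.
              branch 1.2.2.1 (add not r, s):
                × closes — contains both r and not r.
              branch 1.2.2.2 (add not not r, not s):
                not not (not q iff not p): β-rule — branch into not q, not p  //  not not q, not not p.
                  branch 1.2.2.2.1 (add not q, not p):
                    ○ open, literals {p=false, q=false, r=true, s=false}.
                  branch 1.2.2.2.2 (add not not q, not not p):
                    ○ open, literals {p=true, q=true, r=true, s=false}.
  branch 2 (add not q):
    ○ open, literals {q=false}.
4 branches closed, 7 open.
Each open branch fixes some atoms; the unmentioned ones are free. Counting distinct full assignments: branch {p=false, q=true, r=false, s=false} (none free) contributes 1 new; branch {p=false, q=true, r=true, s=true} (none free) contributes 1 new; branch {p=false, q=true, r=false} (s) contributes 1 new; branch {q=false, r=true, s=false} (p) contributes 2 new; branch {p=false, q=false, r=true, s=false} (none free) contributes 0 new; branch {p=true, q=true, r=true, s=false} (none free) contributes 1 new; branch {q=false} (p, s, r) contributes 6 new. Total: 12.

12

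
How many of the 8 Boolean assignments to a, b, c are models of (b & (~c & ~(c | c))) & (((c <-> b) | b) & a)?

Initial set: {((b & (~c & ~(c | c))) & (((c <-> b) | b) & a))}.
((b & (~c & ~(c | c))) & (((c <-> b) | b) & a)): α-rule — add (b & (~c & ~(c | c))), (((c <-> b) | b) & a).
(b & (~c & ~(c | c))): α-rule — add b, (~c & ~(c | c)).
(((c <-> b) | b) & a): α-rule — add ((c <-> b) | b), a.
(~c & ~(c | c)): α-rule — add ~c, ~(c | c).
~(c | c): α-rule — add ~c, ~c.
((c <-> b) | b): β-rule — branch into (c <-> b)  //  b.
  branch 1 (add (c <-> b)):
    (c <-> b): β-rule — branch into c, b  //  ~c, ~b.
      branch 1.1 (add c, b):
        × closes — contains both c and ~c.
      branch 1.2 (add ~c, ~b):
        × closes — contains both b and ~b.
  branch 2 (add b):
    ○ open, literals {a=T, b=T, c=F}.
2 branches closed, 1 open.
Each open branch fixes some atoms; the unmentioned ones are free. Counting distinct full assignments: branch {a=T, b=T, c=F} (none free) contributes 1 new. Total: 1.

1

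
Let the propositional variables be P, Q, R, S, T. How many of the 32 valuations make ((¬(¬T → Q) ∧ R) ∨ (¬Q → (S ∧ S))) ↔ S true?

Initial set: {T (((¬(¬T → Q) ∧ R) ∨ (¬Q → (S ∧ S))) ↔ S)}.
T (((¬(¬T → Q) ∧ R) ∨ (¬Q → (S ∧ S))) ↔ S): β-rule — branch into T ((¬(¬T → Q) ∧ R) ∨ (¬Q → (S ∧ S))), T S  //  F ((¬(¬T → Q) ∧ R) ∨ (¬Q → (S ∧ S))), F S.
  branch 1 (add T ((¬(¬T → Q) ∧ R) ∨ (¬Q → (S ∧ S))), T S):
    T ((¬(¬T → Q) ∧ R) ∨ (¬Q → (S ∧ S))): β-rule — branch into T (¬(¬T → Q) ∧ R)  //  T (¬Q → (S ∧ S)).
      branch 1.1 (add T (¬(¬T → Q) ∧ R)):
        T (¬(¬T → Q) ∧ R): α-rule — add T ¬(¬T → Q), T R.
        T ¬(¬T → Q): α-rule — add T ¬T, F Q.
        ○ open, literals {Q=0, R=1, S=1, T=0}.
      branch 1.2 (add T (¬Q → (S ∧ S))):
        T (¬Q → (S ∧ S)): β-rule — branch into F ¬Q  //  T (S ∧ S).
          branch 1.2.1 (add F ¬Q):
            ○ open, literals {Q=1, S=1}.
          branch 1.2.2 (add T (S ∧ S)):
            T (S ∧ S): α-rule — add T S, T S.
            ○ open, literals {S=1}.
  branch 2 (add F ((¬(¬T → Q) ∧ R) ∨ (¬Q → (S ∧ S))), F S):
    F ((¬(¬T → Q) ∧ R) ∨ (¬Q → (S ∧ S))): α-rule — add F (¬(¬T → Q) ∧ R), F (¬Q → (S ∧ S)).
    F (¬Q → (S ∧ S)): α-rule — add T ¬Q, F (S ∧ S).
    F (¬(¬T → Q) ∧ R): β-rule — branch into F ¬(¬T → Q)  //  F R.
      branch 2.1 (add F ¬(¬T → Q)):
        F (S ∧ S): β-rule — branch into F S  //  F S.
          branch 2.1.1 (add F S):
            F ¬(¬T → Q): β-rule — branch into F ¬T  //  T Q.
              branch 2.1.1.1 (add F ¬T):
                ○ open, literals {Q=0, S=0, T=1}.
              branch 2.1.1.2 (add T Q):
                × closes — contains both Q and ¬Q.
          branch 2.1.2 (add F S):
            F ¬(¬T → Q): β-rule — branch into F ¬T  //  T Q.
              branch 2.1.2.1 (add F ¬T):
                ○ open, literals {Q=0, S=0, T=1}.
              branch 2.1.2.2 (add T Q):
                × closes — contains both Q and ¬Q.
      branch 2.2 (add F R):
        F (S ∧ S): β-rule — branch into F S  //  F S.
          branch 2.2.1 (add F S):
            ○ open, literals {Q=0, R=0, S=0}.
          branch 2.2.2 (add F S):
            ○ open, literals {Q=0, R=0, S=0}.
2 branches closed, 7 open.
Each open branch fixes some atoms; the unmentioned ones are free. Counting distinct full assignments: branch {Q=0, R=1, S=1, T=0} (P) contributes 2 new; branch {Q=1, S=1} (P, R, T) contributes 8 new; branch {S=1} (P, Q, R, T) contributes 6 new; branch {Q=0, S=0, T=1} (P, R) contributes 4 new; branch {Q=0, S=0, T=1} (P, R) contributes 0 new; branch {Q=0, R=0, S=0} (P, T) contributes 2 new; branch {Q=0, R=0, S=0} (P, T) contributes 0 new. Total: 22.

22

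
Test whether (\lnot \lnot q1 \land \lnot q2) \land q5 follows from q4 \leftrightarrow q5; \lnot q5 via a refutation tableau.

Initial set: {T (q4 \leftrightarrow q5); T \lnot q5; F ((\lnot \lnot q1 \land \lnot q2) \land q5)}.
T (q4 \leftrightarrow q5): β-rule — branch into T q4, T q5  //  F q4, F q5.
  branch 1 (add T q4, T q5):
    × closes — contains both q5 and \lnot q5.
  branch 2 (add F q4, F q5):
    F ((\lnot \lnot q1 \land \lnot q2) \land q5): β-rule — branch into F (\lnot \lnot q1 \land \lnot q2)  //  F q5.
      branch 2.1 (add F (\lnot \lnot q1 \land \lnot q2)):
        F (\lnot \lnot q1 \land \lnot q2): β-rule — branch into F \lnot \lnot q1  //  F \lnot q2.
          branch 2.1.1 (add F \lnot \lnot q1):
            F \lnot \lnot q1: drop double negation, giving F q1.
            ○ open, literals {q1=0, q4=0, q5=0}.
          branch 2.1.2 (add F \lnot q2):
            ○ open, literals {q2=1, q4=0, q5=0}.
      branch 2.2 (add F q5):
        ○ open, literals {q4=0, q5=0}.
1 branch closed, 3 open.
An open branch gives a countermodel: q1=0, q4=0, q5=0 (unmentioned atoms arbitrary); the premises hold there but the conclusion fails.

No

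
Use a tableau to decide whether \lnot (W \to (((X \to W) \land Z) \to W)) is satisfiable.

Unsatisfiable

Initial set: {\lnot (W \to (((X \to W) \land Z) \to W))}.
\lnot (W \to (((X \to W) \land Z) \to W)): α-rule — add W, \lnot (((X \to W) \land Z) \to W).
\lnot (((X \to W) \land Z) \to W): α-rule — add ((X \to W) \land Z), \lnot W.
× closes — contains both W and \lnot W.
All 1 branch closes.
Every branch closed; the formula is unsatisfiable.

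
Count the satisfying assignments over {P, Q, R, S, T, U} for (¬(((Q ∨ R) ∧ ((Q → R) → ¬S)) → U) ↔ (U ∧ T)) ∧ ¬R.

Initial set: {T ((¬(((Q ∨ R) ∧ ((Q → R) → ¬S)) → U) ↔ (U ∧ T)) ∧ ¬R)}.
T ((¬(((Q ∨ R) ∧ ((Q → R) → ¬S)) → U) ↔ (U ∧ T)) ∧ ¬R): α-rule — add T (¬(((Q ∨ R) ∧ ((Q → R) → ¬S)) → U) ↔ (U ∧ T)), T ¬R.
T (¬(((Q ∨ R) ∧ ((Q → R) → ¬S)) → U) ↔ (U ∧ T)): β-rule — branch into T ¬(((Q ∨ R) ∧ ((Q → R) → ¬S)) → U), T (U ∧ T)  //  F ¬(((Q ∨ R) ∧ ((Q → R) → ¬S)) → U), F (U ∧ T).
  branch 1 (add T ¬(((Q ∨ R) ∧ ((Q → R) → ¬S)) → U), T (U ∧ T)):
    T ¬(((Q ∨ R) ∧ ((Q → R) → ¬S)) → U): α-rule — add T ((Q ∨ R) ∧ ((Q → R) → ¬S)), F U.
    T (U ∧ T): α-rule — add T U, T T.
    × closes — contains both U and ¬U.
  branch 2 (add F ¬(((Q ∨ R) ∧ ((Q → R) → ¬S)) → U), F (U ∧ T)):
    F ¬(((Q ∨ R) ∧ ((Q → R) → ¬S)) → U): β-rule — branch into F ((Q ∨ R) ∧ ((Q → R) → ¬S))  //  T U.
      branch 2.1 (add F ((Q ∨ R) ∧ ((Q → R) → ¬S))):
        F (U ∧ T): β-rule — branch into F U  //  F T.
          branch 2.1.1 (add F U):
            F ((Q ∨ R) ∧ ((Q → R) → ¬S)): β-rule — branch into F (Q ∨ R)  //  F ((Q → R) → ¬S).
              branch 2.1.1.1 (add F (Q ∨ R)):
                F (Q ∨ R): α-rule — add F Q, F R.
                ○ open, literals {Q=0, R=0, U=0}.
              branch 2.1.1.2 (add F ((Q → R) → ¬S)):
                F ((Q → R) → ¬S): α-rule — add T (Q → R), F ¬S.
                T (Q → R): β-rule — branch into F Q  //  T R.
                  branch 2.1.1.2.1 (add F Q):
                    ○ open, literals {Q=0, R=0, S=1, U=0}.
                  branch 2.1.1.2.2 (add T R):
                    × closes — contains both R and ¬R.
          branch 2.1.2 (add F T):
            F ((Q ∨ R) ∧ ((Q → R) → ¬S)): β-rule — branch into F (Q ∨ R)  //  F ((Q → R) → ¬S).
              branch 2.1.2.1 (add F (Q ∨ R)):
                F (Q ∨ R): α-rule — add F Q, F R.
                ○ open, literals {Q=0, R=0, T=0}.
              branch 2.1.2.2 (add F ((Q → R) → ¬S)):
                F ((Q → R) → ¬S): α-rule — add T (Q → R), F ¬S.
                T (Q → R): β-rule — branch into F Q  //  T R.
                  branch 2.1.2.2.1 (add F Q):
                    ○ open, literals {Q=0, R=0, S=1, T=0}.
                  branch 2.1.2.2.2 (add T R):
                    × closes — contains both R and ¬R.
      branch 2.2 (add T U):
        F (U ∧ T): β-rule — branch into F U  //  F T.
          branch 2.2.1 (add F U):
            × closes — contains both U and ¬U.
          branch 2.2.2 (add F T):
            ○ open, literals {R=0, T=0, U=1}.
4 branches closed, 5 open.
Each open branch fixes some atoms; the unmentioned ones are free. Counting distinct full assignments: branch {Q=0, R=0, U=0} (P, S, T) contributes 8 new; branch {Q=0, R=0, S=1, U=0} (P, T) contributes 0 new; branch {Q=0, R=0, T=0} (P, S, U) contributes 4 new; branch {Q=0, R=0, S=1, T=0} (P, U) contributes 0 new; branch {R=0, T=0, U=1} (P, Q, S) contributes 4 new. Total: 16.

16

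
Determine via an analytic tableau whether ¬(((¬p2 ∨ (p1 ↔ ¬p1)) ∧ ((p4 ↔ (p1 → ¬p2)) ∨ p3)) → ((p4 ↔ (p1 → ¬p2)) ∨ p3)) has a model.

Unsatisfiable

Initial set: {¬(((¬p2 ∨ (p1 ↔ ¬p1)) ∧ ((p4 ↔ (p1 → ¬p2)) ∨ p3)) → ((p4 ↔ (p1 → ¬p2)) ∨ p3))}.
¬(((¬p2 ∨ (p1 ↔ ¬p1)) ∧ ((p4 ↔ (p1 → ¬p2)) ∨ p3)) → ((p4 ↔ (p1 → ¬p2)) ∨ p3)): α-rule — add ((¬p2 ∨ (p1 ↔ ¬p1)) ∧ ((p4 ↔ (p1 → ¬p2)) ∨ p3)), ¬((p4 ↔ (p1 → ¬p2)) ∨ p3).
((¬p2 ∨ (p1 ↔ ¬p1)) ∧ ((p4 ↔ (p1 → ¬p2)) ∨ p3)): α-rule — add (¬p2 ∨ (p1 ↔ ¬p1)), ((p4 ↔ (p1 → ¬p2)) ∨ p3).
¬((p4 ↔ (p1 → ¬p2)) ∨ p3): α-rule — add ¬(p4 ↔ (p1 → ¬p2)), ¬p3.
(¬p2 ∨ (p1 ↔ ¬p1)): β-rule — branch into ¬p2  //  (p1 ↔ ¬p1).
  branch 1 (add ¬p2):
    ((p4 ↔ (p1 → ¬p2)) ∨ p3): β-rule — branch into (p4 ↔ (p1 → ¬p2))  //  p3.
      branch 1.1 (add (p4 ↔ (p1 → ¬p2))):
        ¬(p4 ↔ (p1 → ¬p2)): β-rule — branch into p4, ¬(p1 → ¬p2)  //  ¬p4, (p1 → ¬p2).
          branch 1.1.1 (add p4, ¬(p1 → ¬p2)):
            ¬(p1 → ¬p2): α-rule — add p1, ¬¬p2.
            × closes — contains both p2 and ¬p2.
          branch 1.1.2 (add ¬p4, (p1 → ¬p2)):
            (p4 ↔ (p1 → ¬p2)): β-rule — branch into p4, (p1 → ¬p2)  //  ¬p4, ¬(p1 → ¬p2).
              branch 1.1.2.1 (add p4, (p1 → ¬p2)):
                × closes — contains both p4 and ¬p4.
              branch 1.1.2.2 (add ¬p4, ¬(p1 → ¬p2)):
                ¬(p1 → ¬p2): α-rule — add p1, ¬¬p2.
                × closes — contains both p2 and ¬p2.
      branch 1.2 (add p3):
        × closes — contains both p3 and ¬p3.
  branch 2 (add (p1 ↔ ¬p1)):
    ((p4 ↔ (p1 → ¬p2)) ∨ p3): β-rule — branch into (p4 ↔ (p1 → ¬p2))  //  p3.
      branch 2.1 (add (p4 ↔ (p1 → ¬p2))):
        ¬(p4 ↔ (p1 → ¬p2)): β-rule — branch into p4, ¬(p1 → ¬p2)  //  ¬p4, (p1 → ¬p2).
          branch 2.1.1 (add p4, ¬(p1 → ¬p2)):
            ¬(p1 → ¬p2): α-rule — add p1, ¬¬p2.
            (p1 ↔ ¬p1): β-rule — branch into p1, ¬p1  //  ¬p1, ¬¬p1.
              branch 2.1.1.1 (add p1, ¬p1):
                × closes — contains both p1 and ¬p1.
              branch 2.1.1.2 (add ¬p1, ¬¬p1):
                × closes — contains both p1 and ¬p1.
          branch 2.1.2 (add ¬p4, (p1 → ¬p2)):
            (p1 ↔ ¬p1): β-rule — branch into p1, ¬p1  //  ¬p1, ¬¬p1.
              branch 2.1.2.1 (add p1, ¬p1):
                × closes — contains both p1 and ¬p1.
              branch 2.1.2.2 (add ¬p1, ¬¬p1):
                × closes — contains both p1 and ¬p1.
      branch 2.2 (add p3):
        × closes — contains both p3 and ¬p3.
All 9 branches close.
Every branch closed; the formula is unsatisfiable.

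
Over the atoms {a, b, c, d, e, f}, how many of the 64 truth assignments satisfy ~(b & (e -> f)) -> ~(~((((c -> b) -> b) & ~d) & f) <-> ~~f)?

52

Initial set: {(~(b & (e -> f)) -> ~(~((((c -> b) -> b) & ~d) & f) <-> ~~f))}.
(~(b & (e -> f)) -> ~(~((((c -> b) -> b) & ~d) & f) <-> ~~f)): β-rule — branch into ~~(b & (e -> f))  //  ~(~((((c -> b) -> b) & ~d) & f) <-> ~~f).
  branch 1 (add ~~(b & (e -> f))):
    ~~(b & (e -> f)): α-rule — add b, (e -> f).
    (e -> f): β-rule — branch into ~e  //  f.
      branch 1.1 (add ~e):
        ○ open, literals {b=1, e=0}.
      branch 1.2 (add f):
        ○ open, literals {b=1, f=1}.
  branch 2 (add ~(~((((c -> b) -> b) & ~d) & f) <-> ~~f)):
    ~(~((((c -> b) -> b) & ~d) & f) <-> ~~f): β-rule — branch into ~((((c -> b) -> b) & ~d) & f), ~~~f  //  ~~((((c -> b) -> b) & ~d) & f), ~~f.
      branch 2.1 (add ~((((c -> b) -> b) & ~d) & f), ~~~f):
        ~~~f: drop double negation, giving ~f.
        ~((((c -> b) -> b) & ~d) & f): β-rule — branch into ~(((c -> b) -> b) & ~d)  //  ~f.
          branch 2.1.1 (add ~(((c -> b) -> b) & ~d)):
            ~(((c -> b) -> b) & ~d): β-rule — branch into ~((c -> b) -> b)  //  ~~d.
              branch 2.1.1.1 (add ~((c -> b) -> b)):
                ~((c -> b) -> b): α-rule — add (c -> b), ~b.
                (c -> b): β-rule — branch into ~c  //  b.
                  branch 2.1.1.1.1 (add ~c):
                    ○ open, literals {b=0, c=0, f=0}.
                  branch 2.1.1.1.2 (add b):
                    × closes — contains both b and ~b.
              branch 2.1.1.2 (add ~~d):
                ○ open, literals {d=1, f=0}.
          branch 2.1.2 (add ~f):
            ○ open, literals {f=0}.
      branch 2.2 (add ~~((((c -> b) -> b) & ~d) & f), ~~f):
        ~~((((c -> b) -> b) & ~d) & f): α-rule — add (((c -> b) -> b) & ~d), f.
        ~~f: drop double negation, giving f.
        (((c -> b) -> b) & ~d): α-rule — add ((c -> b) -> b), ~d.
        ((c -> b) -> b): β-rule — branch into ~(c -> b)  //  b.
          branch 2.2.1 (add ~(c -> b)):
            ~(c -> b): α-rule — add c, ~b.
            ○ open, literals {b=0, c=1, d=0, f=1}.
          branch 2.2.2 (add b):
            ○ open, literals {b=1, d=0, f=1}.
1 branch closed, 7 open.
Each open branch fixes some atoms; the unmentioned ones are free. Counting distinct full assignments: branch {b=1, e=0} (a, c, d, f) contributes 16 new; branch {b=1, f=1} (a, c, d, e) contributes 8 new; branch {b=0, c=0, f=0} (a, d, e) contributes 8 new; branch {d=1, f=0} (a, b, c, e) contributes 8 new; branch {f=0} (a, b, c, d, e) contributes 8 new; branch {b=0, c=1, d=0, f=1} (a, e) contributes 4 new; branch {b=1, d=0, f=1} (a, c, e) contributes 0 new. Total: 52.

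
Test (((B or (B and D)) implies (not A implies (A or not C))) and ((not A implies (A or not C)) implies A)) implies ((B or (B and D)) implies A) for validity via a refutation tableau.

Assume the negation and expand:
Initial set: {not ((((B or (B and D)) implies (not A implies (A or not C))) and ((not A implies (A or not C)) implies A)) implies ((B or (B and D)) implies A))}.
not ((((B or (B and D)) implies (not A implies (A or not C))) and ((not A implies (A or not C)) implies A)) implies ((B or (B and D)) implies A)): α-rule — add (((B or (B and D)) implies (not A implies (A or not C))) and ((not A implies (A or not C)) implies A)), not ((B or (B and D)) implies A).
(((B or (B and D)) implies (not A implies (A or not C))) and ((not A implies (A or not C)) implies A)): α-rule — add ((B or (B and D)) implies (not A implies (A or not C))), ((not A implies (A or not C)) implies A).
not ((B or (B and D)) implies A): α-rule — add (B or (B and D)), not A.
((B or (B and D)) implies (not A implies (A or not C))): β-rule — branch into not (B or (B and D))  //  (not A implies (A or not C)).
  branch 1 (add not (B or (B and D))):
    not (B or (B and D)): α-rule — add not B, not (B and D).
    ((not A implies (A or not C)) implies A): β-rule — branch into not (not A implies (A or not C))  //  A.
      branch 1.1 (add not (not A implies (A or not C))):
        not (not A implies (A or not C)): α-rule — add not A, not (A or not C).
        not (A or not C): α-rule — add not A, not not C.
        (B or (B and D)): β-rule — branch into B  //  (B and D).
          branch 1.1.1 (add B):
            × closes — contains both B and not B.
          branch 1.1.2 (add (B and D)):
            (B and D): α-rule — add B, D.
            × closes — contains both B and not B.
      branch 1.2 (add A):
        × closes — contains both A and not A.
  branch 2 (add (not A implies (A or not C))):
    ((not A implies (A or not C)) implies A): β-rule — branch into not (not A implies (A or not C))  //  A.
      branch 2.1 (add not (not A implies (A or not C))):
        not (not A implies (A or not C)): α-rule — add not A, not (A or not C).
        not (A or not C): α-rule — add not A, not not C.
        (B or (B and D)): β-rule — branch into B  //  (B and D).
          branch 2.1.1 (add B):
            (not A implies (A or not C)): β-rule — branch into not not A  //  (A or not C).
              branch 2.1.1.1 (add not not A):
                × closes — contains both A and not A.
              branch 2.1.1.2 (add (A or not C)):
                (A or not C): β-rule — branch into A  //  not C.
                  branch 2.1.1.2.1 (add A):
                    × closes — contains both A and not A.
                  branch 2.1.1.2.2 (add not C):
                    × closes — contains both C and not C.
          branch 2.1.2 (add (B and D)):
            (B and D): α-rule — add B, D.
            (not A implies (A or not C)): β-rule — branch into not not A  //  (A or not C).
              branch 2.1.2.1 (add not not A):
                × closes — contains both A and not A.
              branch 2.1.2.2 (add (A or not C)):
                (A or not C): β-rule — branch into A  //  not C.
                  branch 2.1.2.2.1 (add A):
                    × closes — contains both A and not A.
                  branch 2.1.2.2.2 (add not C):
                    × closes — contains both C and not C.
      branch 2.2 (add A):
        × closes — contains both A and not A.
All 10 branches close.
Every branch closed, so the negation is unsatisfiable and the formula is valid.

Valid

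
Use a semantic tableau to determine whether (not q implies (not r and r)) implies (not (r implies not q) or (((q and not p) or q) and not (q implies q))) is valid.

Not valid

Assume the negation and expand:
Initial set: {F ((not q implies (not r and r)) implies (not (r implies not q) or (((q and not p) or q) and not (q implies q))))}.
F ((not q implies (not r and r)) implies (not (r implies not q) or (((q and not p) or q) and not (q implies q)))): α-rule — add T (not q implies (not r and r)), F (not (r implies not q) or (((q and not p) or q) and not (q implies q))).
F (not (r implies not q) or (((q and not p) or q) and not (q implies q))): α-rule — add F not (r implies not q), F (((q and not p) or q) and not (q implies q)).
T (not q implies (not r and r)): β-rule — branch into F not q  //  T (not r and r).
  branch 1 (add F not q):
    F not (r implies not q): β-rule — branch into F r  //  T not q.
      branch 1.1 (add F r):
        F (((q and not p) or q) and not (q implies q)): β-rule — branch into F ((q and not p) or q)  //  F not (q implies q).
          branch 1.1.1 (add F ((q and not p) or q)):
            F ((q and not p) or q): α-rule — add F (q and not p), F q.
            × closes — contains both q and not q.
          branch 1.1.2 (add F not (q implies q)):
            F not (q implies q): β-rule — branch into F q  //  T q.
              branch 1.1.2.1 (add F q):
                × closes — contains both q and not q.
              branch 1.1.2.2 (add T q):
                ○ open, literals {q=true, r=false}.
      branch 1.2 (add T not q):
        × closes — contains both q and not q.
  branch 2 (add T (not r and r)):
    T (not r and r): α-rule — add T not r, T r.
    × closes — contains both r and not r.
4 branches closed, 1 open.
An open branch gives a countermodel: q=true, r=false (unmentioned atoms arbitrary); under it the original formula is false.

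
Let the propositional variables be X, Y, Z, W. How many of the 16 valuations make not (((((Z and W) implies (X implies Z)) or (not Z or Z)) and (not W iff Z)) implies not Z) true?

Initial set: {not (((((Z and W) implies (X implies Z)) or (not Z or Z)) and (not W iff Z)) implies not Z)}.
not (((((Z and W) implies (X implies Z)) or (not Z or Z)) and (not W iff Z)) implies not Z): α-rule — add ((((Z and W) implies (X implies Z)) or (not Z or Z)) and (not W iff Z)), not not Z.
((((Z and W) implies (X implies Z)) or (not Z or Z)) and (not W iff Z)): α-rule — add (((Z and W) implies (X implies Z)) or (not Z or Z)), (not W iff Z).
(((Z and W) implies (X implies Z)) or (not Z or Z)): β-rule — branch into ((Z and W) implies (X implies Z))  //  (not Z or Z).
  branch 1 (add ((Z and W) implies (X implies Z))):
    (not W iff Z): β-rule — branch into not W, Z  //  not not W, not Z.
      branch 1.1 (add not W, Z):
        ((Z and W) implies (X implies Z)): β-rule — branch into not (Z and W)  //  (X implies Z).
          branch 1.1.1 (add not (Z and W)):
            not (Z and W): β-rule — branch into not Z  //  not W.
              branch 1.1.1.1 (add not Z):
                × closes — contains both Z and not Z.
              branch 1.1.1.2 (add not W):
                ○ open, literals {W=F, Z=T}.
          branch 1.1.2 (add (X implies Z)):
            (X implies Z): β-rule — branch into not X  //  Z.
              branch 1.1.2.1 (add not X):
                ○ open, literals {W=F, X=F, Z=T}.
              branch 1.1.2.2 (add Z):
                ○ open, literals {W=F, Z=T}.
      branch 1.2 (add not not W, not Z):
        × closes — contains both Z and not Z.
  branch 2 (add (not Z or Z)):
    (not W iff Z): β-rule — branch into not W, Z  //  not not W, not Z.
      branch 2.1 (add not W, Z):
        (not Z or Z): β-rule — branch into not Z  //  Z.
          branch 2.1.1 (add not Z):
            × closes — contains both Z and not Z.
          branch 2.1.2 (add Z):
            ○ open, literals {W=F, Z=T}.
      branch 2.2 (add not not W, not Z):
        × closes — contains both Z and not Z.
4 branches closed, 4 open.
Each open branch fixes some atoms; the unmentioned ones are free. Counting distinct full assignments: branch {W=F, Z=T} (X, Y) contributes 4 new; branch {W=F, X=F, Z=T} (Y) contributes 0 new; branch {W=F, Z=T} (X, Y) contributes 0 new; branch {W=F, Z=T} (X, Y) contributes 0 new. Total: 4.

4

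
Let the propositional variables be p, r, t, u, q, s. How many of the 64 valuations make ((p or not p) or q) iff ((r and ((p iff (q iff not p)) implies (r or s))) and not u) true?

Initial set: {(((p or not p) or q) iff ((r and ((p iff (q iff not p)) implies (r or s))) and not u))}.
(((p or not p) or q) iff ((r and ((p iff (q iff not p)) implies (r or s))) and not u)): β-rule — branch into ((p or not p) or q), ((r and ((p iff (q iff not p)) implies (r or s))) and not u)  //  not ((p or not p) or q), not ((r and ((p iff (q iff not p)) implies (r or s))) and not u).
  branch 1 (add ((p or not p) or q), ((r and ((p iff (q iff not p)) implies (r or s))) and not u)):
    ((r and ((p iff (q iff not p)) implies (r or s))) and not u): α-rule — add (r and ((p iff (q iff not p)) implies (r or s))), not u.
    (r and ((p iff (q iff not p)) implies (r or s))): α-rule — add r, ((p iff (q iff not p)) implies (r or s)).
    ((p or not p) or q): β-rule — branch into (p or not p)  //  q.
      branch 1.1 (add (p or not p)):
        ((p iff (q iff not p)) implies (r or s)): β-rule — branch into not (p iff (q iff not p))  //  (r or s).
          branch 1.1.1 (add not (p iff (q iff not p))):
            (p or not p): β-rule — branch into p  //  not p.
              branch 1.1.1.1 (add p):
                not (p iff (q iff not p)): β-rule — branch into p, not (q iff not p)  //  not p, (q iff not p).
                  branch 1.1.1.1.1 (add p, not (q iff not p)):
                    not (q iff not p): β-rule — branch into q, not not p  //  not q, not p.
                      branch 1.1.1.1.1.1 (add q, not not p):
                        ○ open, literals {p=true, q=true, r=true, u=false}.
                      branch 1.1.1.1.1.2 (add not q, not p):
                        × closes — contains both p and not p.
                  branch 1.1.1.1.2 (add not p, (q iff not p)):
                    × closes — contains both p and not p.
              branch 1.1.1.2 (add not p):
                not (p iff (q iff not p)): β-rule — branch into p, not (q iff not p)  //  not p, (q iff not p).
                  branch 1.1.1.2.1 (add p, not (q iff not p)):
                    × closes — contains both p and not p.
                  branch 1.1.1.2.2 (add not p, (q iff not p)):
                    (q iff not p): β-rule — branch into q, not p  //  not q, not not p.
                      branch 1.1.1.2.2.1 (add q, not p):
                        ○ open, literals {p=false, q=true, r=true, u=false}.
                      branch 1.1.1.2.2.2 (add not q, not not p):
                        × closes — contains both p and not p.
          branch 1.1.2 (add (r or s)):
            (p or not p): β-rule — branch into p  //  not p.
              branch 1.1.2.1 (add p):
                (r or s): β-rule — branch into r  //  s.
                  branch 1.1.2.1.1 (add r):
                    ○ open, literals {p=true, r=true, u=false}.
                  branch 1.1.2.1.2 (add s):
                    ○ open, literals {p=true, r=true, s=true, u=false}.
              branch 1.1.2.2 (add not p):
                (r or s): β-rule — branch into r  //  s.
                  branch 1.1.2.2.1 (add r):
                    ○ open, literals {p=false, r=true, u=false}.
                  branch 1.1.2.2.2 (add s):
                    ○ open, literals {p=false, r=true, s=true, u=false}.
      branch 1.2 (add q):
        ((p iff (q iff not p)) implies (r or s)): β-rule — branch into not (p iff (q iff not p))  //  (r or s).
          branch 1.2.1 (add not (p iff (q iff not p))):
            not (p iff (q iff not p)): β-rule — branch into p, not (q iff not p)  //  not p, (q iff not p).
              branch 1.2.1.1 (add p, not (q iff not p)):
                not (q iff not p): β-rule — branch into q, not not p  //  not q, not p.
                  branch 1.2.1.1.1 (add q, not not p):
                    ○ open, literals {p=true, q=true, r=true, u=false}.
                  branch 1.2.1.1.2 (add not q, not p):
                    × closes — contains both q and not q.
              branch 1.2.1.2 (add not p, (q iff not p)):
                (q iff not p): β-rule — branch into q, not p  //  not q, not not p.
                  branch 1.2.1.2.1 (add q, not p):
                    ○ open, literals {p=false, q=true, r=true, u=false}.
                  branch 1.2.1.2.2 (add not q, not not p):
                    × closes — contains both q and not q.
          branch 1.2.2 (add (r or s)):
            (r or s): β-rule — branch into r  //  s.
              branch 1.2.2.1 (add r):
                ○ open, literals {q=true, r=true, u=false}.
              branch 1.2.2.2 (add s):
                ○ open, literals {q=true, r=true, s=true, u=false}.
  branch 2 (add not ((p or not p) or q), not ((r and ((p iff (q iff not p)) implies (r or s))) and not u)):
    not ((p or not p) or q): α-rule — add not (p or not p), not q.
    not (p or not p): α-rule — add not p, not not p.
    × closes — contains both p and not p.
7 branches closed, 10 open.
Each open branch fixes some atoms; the unmentioned ones are free. Counting distinct full assignments: branch {p=true, q=true, r=true, u=false} (t, s) contributes 4 new; branch {p=false, q=true, r=true, u=false} (t, s) contributes 4 new; branch {p=true, r=true, u=false} (t, q, s) contributes 4 new; branch {p=true, r=true, s=true, u=false} (t, q) contributes 0 new; branch {p=false, r=true, u=false} (t, q, s) contributes 4 new; branch {p=false, r=true, s=true, u=false} (t, q) contributes 0 new; branch {p=true, q=true, r=true, u=false} (t, s) contributes 0 new; branch {p=false, q=true, r=true, u=false} (t, s) contributes 0 new; branch {q=true, r=true, u=false} (p, t, s) contributes 0 new; branch {q=true, r=true, s=true, u=false} (p, t) contributes 0 new. Total: 16.

16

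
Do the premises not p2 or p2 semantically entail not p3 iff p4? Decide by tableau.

No

Initial set: {T (not p2 or p2); F (not p3 iff p4)}.
T (not p2 or p2): β-rule — branch into T not p2  //  T p2.
  branch 1 (add T not p2):
    F (not p3 iff p4): β-rule — branch into T not p3, F p4  //  F not p3, T p4.
      branch 1.1 (add T not p3, F p4):
        ○ open, literals {p2=false, p3=false, p4=false}.
      branch 1.2 (add F not p3, T p4):
        ○ open, literals {p2=false, p3=true, p4=true}.
  branch 2 (add T p2):
    F (not p3 iff p4): β-rule — branch into T not p3, F p4  //  F not p3, T p4.
      branch 2.1 (add T not p3, F p4):
        ○ open, literals {p2=true, p3=false, p4=false}.
      branch 2.2 (add F not p3, T p4):
        ○ open, literals {p2=true, p3=true, p4=true}.
0 branches closed, 4 open.
An open branch gives a countermodel: p2=false, p3=false, p4=false (unmentioned atoms arbitrary); the premises hold there but the conclusion fails.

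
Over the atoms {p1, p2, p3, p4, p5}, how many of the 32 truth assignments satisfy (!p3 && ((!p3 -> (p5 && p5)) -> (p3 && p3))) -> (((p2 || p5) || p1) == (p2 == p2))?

Initial set: {((!p3 && ((!p3 -> (p5 && p5)) -> (p3 && p3))) -> (((p2 || p5) || p1) == (p2 == p2)))}.
((!p3 && ((!p3 -> (p5 && p5)) -> (p3 && p3))) -> (((p2 || p5) || p1) == (p2 == p2))): β-rule — branch into !(!p3 && ((!p3 -> (p5 && p5)) -> (p3 && p3)))  //  (((p2 || p5) || p1) == (p2 == p2)).
  branch 1 (add !(!p3 && ((!p3 -> (p5 && p5)) -> (p3 && p3)))):
    !(!p3 && ((!p3 -> (p5 && p5)) -> (p3 && p3))): β-rule — branch into !!p3  //  !((!p3 -> (p5 && p5)) -> (p3 && p3)).
      branch 1.1 (add !!p3):
        ○ open, literals {p3=true}.
      branch 1.2 (add !((!p3 -> (p5 && p5)) -> (p3 && p3))):
        !((!p3 -> (p5 && p5)) -> (p3 && p3)): α-rule — add (!p3 -> (p5 && p5)), !(p3 && p3).
        (!p3 -> (p5 && p5)): β-rule — branch into !!p3  //  (p5 && p5).
          branch 1.2.1 (add !!p3):
            !(p3 && p3): β-rule — branch into !p3  //  !p3.
              branch 1.2.1.1 (add !p3):
                × closes — contains both p3 and !p3.
              branch 1.2.1.2 (add !p3):
                × closes — contains both p3 and !p3.
          branch 1.2.2 (add (p5 && p5)):
            (p5 && p5): α-rule — add p5, p5.
            !(p3 && p3): β-rule — branch into !p3  //  !p3.
              branch 1.2.2.1 (add !p3):
                ○ open, literals {p3=false, p5=true}.
              branch 1.2.2.2 (add !p3):
                ○ open, literals {p3=false, p5=true}.
  branch 2 (add (((p2 || p5) || p1) == (p2 == p2))):
    (((p2 || p5) || p1) == (p2 == p2)): β-rule — branch into ((p2 || p5) || p1), (p2 == p2)  //  !((p2 || p5) || p1), !(p2 == p2).
      branch 2.1 (add ((p2 || p5) || p1), (p2 == p2)):
        ((p2 || p5) || p1): β-rule — branch into (p2 || p5)  //  p1.
          branch 2.1.1 (add (p2 || p5)):
            (p2 == p2): β-rule — branch into p2, p2  //  !p2, !p2.
              branch 2.1.1.1 (add p2, p2):
                (p2 || p5): β-rule — branch into p2  //  p5.
                  branch 2.1.1.1.1 (add p2):
                    ○ open, literals {p2=true}.
                  branch 2.1.1.1.2 (add p5):
                    ○ open, literals {p2=true, p5=true}.
              branch 2.1.1.2 (add !p2, !p2):
                (p2 || p5): β-rule — branch into p2  //  p5.
                  branch 2.1.1.2.1 (add p2):
                    × closes — contains both p2 and !p2.
                  branch 2.1.1.2.2 (add p5):
                    ○ open, literals {p2=false, p5=true}.
          branch 2.1.2 (add p1):
            (p2 == p2): β-rule — branch into p2, p2  //  !p2, !p2.
              branch 2.1.2.1 (add p2, p2):
                ○ open, literals {p1=true, p2=true}.
              branch 2.1.2.2 (add !p2, !p2):
                ○ open, literals {p1=true, p2=false}.
      branch 2.2 (add !((p2 || p5) || p1), !(p2 == p2)):
        !((p2 || p5) || p1): α-rule — add !(p2 || p5), !p1.
        !(p2 || p5): α-rule — add !p2, !p5.
        !(p2 == p2): β-rule — branch into p2, !p2  //  !p2, p2.
          branch 2.2.1 (add p2, !p2):
            × closes — contains both p2 and !p2.
          branch 2.2.2 (add !p2, p2):
            × closes — contains both p2 and !p2.
5 branches closed, 8 open.
Each open branch fixes some atoms; the unmentioned ones are free. Counting distinct full assignments: branch {p3=true} (p1, p2, p4, p5) contributes 16 new; branch {p3=false, p5=true} (p1, p2, p4) contributes 8 new; branch {p3=false, p5=true} (p1, p2, p4) contributes 0 new; branch {p2=true} (p1, p3, p4, p5) contributes 4 new; branch {p2=true, p5=true} (p1, p3, p4) contributes 0 new; branch {p2=false, p5=true} (p1, p3, p4) contributes 0 new; branch {p1=true, p2=true} (p3, p4, p5) contributes 0 new; branch {p1=true, p2=false} (p3, p4, p5) contributes 2 new. Total: 30.

30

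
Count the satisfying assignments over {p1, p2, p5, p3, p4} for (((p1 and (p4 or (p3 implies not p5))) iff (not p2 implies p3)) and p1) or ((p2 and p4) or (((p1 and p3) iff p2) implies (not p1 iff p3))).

27

Initial set: {((((p1 and (p4 or (p3 implies not p5))) iff (not p2 implies p3)) and p1) or ((p2 and p4) or (((p1 and p3) iff p2) implies (not p1 iff p3))))}.
((((p1 and (p4 or (p3 implies not p5))) iff (not p2 implies p3)) and p1) or ((p2 and p4) or (((p1 and p3) iff p2) implies (not p1 iff p3)))): β-rule — branch into (((p1 and (p4 or (p3 implies not p5))) iff (not p2 implies p3)) and p1)  //  ((p2 and p4) or (((p1 and p3) iff p2) implies (not p1 iff p3))).
  branch 1 (add (((p1 and (p4 or (p3 implies not p5))) iff (not p2 implies p3)) and p1)):
    (((p1 and (p4 or (p3 implies not p5))) iff (not p2 implies p3)) and p1): α-rule — add ((p1 and (p4 or (p3 implies not p5))) iff (not p2 implies p3)), p1.
    ((p1 and (p4 or (p3 implies not p5))) iff (not p2 implies p3)): β-rule — branch into (p1 and (p4 or (p3 implies not p5))), (not p2 implies p3)  //  not (p1 and (p4 or (p3 implies not p5))), not (not p2 implies p3).
      branch 1.1 (add (p1 and (p4 or (p3 implies not p5))), (not p2 implies p3)):
        (p1 and (p4 or (p3 implies not p5))): α-rule — add p1, (p4 or (p3 implies not p5)).
        (not p2 implies p3): β-rule — branch into not not p2  //  p3.
          branch 1.1.1 (add not not p2):
            (p4 or (p3 implies not p5)): β-rule — branch into p4  //  (p3 implies not p5).
              branch 1.1.1.1 (add p4):
                ○ open, literals {p1=1, p2=1, p4=1}.
              branch 1.1.1.2 (add (p3 implies not p5)):
                (p3 implies not p5): β-rule — branch into not p3  //  not p5.
                  branch 1.1.1.2.1 (add not p3):
                    ○ open, literals {p1=1, p2=1, p3=0}.
                  branch 1.1.1.2.2 (add not p5):
                    ○ open, literals {p1=1, p2=1, p5=0}.
          branch 1.1.2 (add p3):
            (p4 or (p3 implies not p5)): β-rule — branch into p4  //  (p3 implies not p5).
              branch 1.1.2.1 (add p4):
                ○ open, literals {p1=1, p3=1, p4=1}.
              branch 1.1.2.2 (add (p3 implies not p5)):
                (p3 implies not p5): β-rule — branch into not p3  //  not p5.
                  branch 1.1.2.2.1 (add not p3):
                    × closes — contains both p3 and not p3.
                  branch 1.1.2.2.2 (add not p5):
                    ○ open, literals {p1=1, p3=1, p5=0}.
      branch 1.2 (add not (p1 and (p4 or (p3 implies not p5))), not (not p2 implies p3)):
        not (not p2 implies p3): α-rule — add not p2, not p3.
        not (p1 and (p4 or (p3 implies not p5))): β-rule — branch into not p1  //  not (p4 or (p3 implies not p5)).
          branch 1.2.1 (add not p1):
            × closes — contains both p1 and not p1.
          branch 1.2.2 (add not (p4 or (p3 implies not p5))):
            not (p4 or (p3 implies not p5)): α-rule — add not p4, not (p3 implies not p5).
            not (p3 implies not p5): α-rule — add p3, not not p5.
            × closes — contains both p3 and not p3.
  branch 2 (add ((p2 and p4) or (((p1 and p3) iff p2) implies (not p1 iff p3)))):
    ((p2 and p4) or (((p1 and p3) iff p2) implies (not p1 iff p3))): β-rule — branch into (p2 and p4)  //  (((p1 and p3) iff p2) implies (not p1 iff p3)).
      branch 2.1 (add (p2 and p4)):
        (p2 and p4): α-rule — add p2, p4.
        ○ open, literals {p2=1, p4=1}.
      branch 2.2 (add (((p1 and p3) iff p2) implies (not p1 iff p3))):
        (((p1 and p3) iff p2) implies (not p1 iff p3)): β-rule — branch into not ((p1 and p3) iff p2)  //  (not p1 iff p3).
          branch 2.2.1 (add not ((p1 and p3) iff p2)):
            not ((p1 and p3) iff p2): β-rule — branch into (p1 and p3), not p2  //  not (p1 and p3), p2.
              branch 2.2.1.1 (add (p1 and p3), not p2):
                (p1 and p3): α-rule — add p1, p3.
                ○ open, literals {p1=1, p2=0, p3=1}.
              branch 2.2.1.2 (add not (p1 and p3), p2):
                not (p1 and p3): β-rule — branch into not p1  //  not p3.
                  branch 2.2.1.2.1 (add not p1):
                    ○ open, literals {p1=0, p2=1}.
                  branch 2.2.1.2.2 (add not p3):
                    ○ open, literals {p2=1, p3=0}.
          branch 2.2.2 (add (not p1 iff p3)):
            (not p1 iff p3): β-rule — branch into not p1, p3  //  not not p1, not p3.
              branch 2.2.2.1 (add not p1, p3):
                ○ open, literals {p1=0, p3=1}.
              branch 2.2.2.2 (add not not p1, not p3):
                ○ open, literals {p1=1, p3=0}.
3 branches closed, 11 open.
Each open branch fixes some atoms; the unmentioned ones are free. Counting distinct full assignments: branch {p1=1, p2=1, p4=1} (p5, p3) contributes 4 new; branch {p1=1, p2=1, p3=0} (p5, p4) contributes 2 new; branch {p1=1, p2=1, p5=0} (p3, p4) contributes 1 new; branch {p1=1, p3=1, p4=1} (p2, p5) contributes 2 new; branch {p1=1, p3=1, p5=0} (p2, p4) contributes 1 new; branch {p2=1, p4=1} (p1, p5, p3) contributes 4 new; branch {p1=1, p2=0, p3=1} (p5, p4) contributes 1 new; branch {p1=0, p2=1} (p5, p3, p4) contributes 4 new; branch {p2=1, p3=0} (p1, p5, p4) contributes 0 new; branch {p1=0, p3=1} (p2, p5, p4) contributes 4 new; branch {p1=1, p3=0} (p2, p5, p4) contributes 4 new. Total: 27.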